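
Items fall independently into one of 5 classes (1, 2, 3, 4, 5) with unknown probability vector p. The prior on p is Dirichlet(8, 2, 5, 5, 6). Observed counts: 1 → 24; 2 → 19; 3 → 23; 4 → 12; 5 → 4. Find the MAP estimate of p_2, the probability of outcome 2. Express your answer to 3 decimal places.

MAP estimate: 0.194

The posterior is Dirichlet(αᵢ + nᵢ) = Dirichlet(32, 21, 28, 17, 10).
For a Dirichlet(a₁,…,a_K) with all aᵢ > 1, the mode has j-th component (aⱼ − 1)/(Σaᵢ − K).
Here Σaᵢ = 108 and K = 5, so p_2 = (21 − 1)/(108 − 5) = 20/103 ≈ 0.194.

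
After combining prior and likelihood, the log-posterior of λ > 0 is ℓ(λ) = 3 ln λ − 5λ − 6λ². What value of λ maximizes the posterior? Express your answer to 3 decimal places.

ℓ'(λ) = 3/λ − 5 − 12λ. Setting this to zero and multiplying by λ: 12λ² + 5λ − 3 = 0.
λ = (−5 + √(5² + 4·12·3)) / (2·12) = (−5 + √169) / 24 = (−5 + 13)/24 = 1/3.
ℓ''(λ) = −3/λ² − 12 < 0, confirming a maximum.

λ̂_MAP = 0.333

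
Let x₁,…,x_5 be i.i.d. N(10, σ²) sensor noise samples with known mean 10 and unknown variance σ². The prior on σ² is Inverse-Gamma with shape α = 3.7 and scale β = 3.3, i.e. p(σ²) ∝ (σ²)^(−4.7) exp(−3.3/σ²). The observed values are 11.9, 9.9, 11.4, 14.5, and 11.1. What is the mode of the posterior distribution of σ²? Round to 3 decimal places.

σ̂²_MAP = 2.336

Sum of squared deviations about the known mean: SS = (11.9−10)² + (9.9−10)² + (11.4−10)² + (14.5−10)² + (11.1−10)² = 27.04.
The Normal likelihood contributes (σ²)^(−n/2) exp(−SS/(2σ²)), so the posterior is Inverse-Gamma(α + n/2, β + SS/2) = Inverse-Gamma(6.2, 16.82).
The mode of Inverse-Gamma(a, b) is b/(a+1) = 16.82/7.2 ≈ 2.336.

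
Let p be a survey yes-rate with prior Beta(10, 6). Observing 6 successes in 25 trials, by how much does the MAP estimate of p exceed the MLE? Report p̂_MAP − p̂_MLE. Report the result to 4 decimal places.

Posterior is Beta(16, 25); MAP = (16−1)/(41−2) = 15/39 ≈ 0.38462.
MLE ignores the prior: p̂_MLE = k/n = 6/25 ≈ 0.24000.
Difference = 15/39 − 6/25 = 47/325 ≈ 0.1446.

MAP − MLE = 0.1446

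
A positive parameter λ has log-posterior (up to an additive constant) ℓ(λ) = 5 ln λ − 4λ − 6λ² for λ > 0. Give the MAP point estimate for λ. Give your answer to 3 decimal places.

λ̂_MAP = 0.500

ℓ'(λ) = 5/λ − 4 − 12λ. Setting this to zero and multiplying by λ: 12λ² + 4λ − 5 = 0.
λ = (−4 + √(4² + 4·12·5)) / (2·12) = (−4 + √256) / 24 = (−4 + 16)/24 = 1/2.
ℓ''(λ) = −5/λ² − 12 < 0, confirming a maximum.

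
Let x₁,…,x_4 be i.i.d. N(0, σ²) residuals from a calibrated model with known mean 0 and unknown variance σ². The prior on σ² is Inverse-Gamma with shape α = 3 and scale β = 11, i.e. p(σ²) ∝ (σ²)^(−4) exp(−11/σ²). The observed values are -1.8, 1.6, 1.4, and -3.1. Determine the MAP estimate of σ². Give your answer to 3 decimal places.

Sum of squared deviations about the known mean: SS = (-1.8−0)² + (1.6−0)² + (1.4−0)² + (-3.1−0)² = 17.37.
The Normal likelihood contributes (σ²)^(−n/2) exp(−SS/(2σ²)), so the posterior is Inverse-Gamma(α + n/2, β + SS/2) = Inverse-Gamma(5, 19.685).
The mode of Inverse-Gamma(a, b) is b/(a+1) = 19.685/6 ≈ 3.281.

σ̂²_MAP = 3.281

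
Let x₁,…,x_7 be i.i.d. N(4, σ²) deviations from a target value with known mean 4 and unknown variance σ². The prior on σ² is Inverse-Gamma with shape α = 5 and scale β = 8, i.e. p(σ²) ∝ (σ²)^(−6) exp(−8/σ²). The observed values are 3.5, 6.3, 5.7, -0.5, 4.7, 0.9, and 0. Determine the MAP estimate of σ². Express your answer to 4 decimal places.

Sum of squared deviations about the known mean: SS = (3.5−4)² + (6.3−4)² + (5.7−4)² + (-0.5−4)² + (4.7−4)² + (0.9−4)² + (0−4)² = 54.78.
The Normal likelihood contributes (σ²)^(−n/2) exp(−SS/(2σ²)), so the posterior is Inverse-Gamma(α + n/2, β + SS/2) = Inverse-Gamma(8.5, 35.39).
The mode of Inverse-Gamma(a, b) is b/(a+1) = 35.39/9.5 ≈ 3.7253.

σ̂²_MAP = 3.7253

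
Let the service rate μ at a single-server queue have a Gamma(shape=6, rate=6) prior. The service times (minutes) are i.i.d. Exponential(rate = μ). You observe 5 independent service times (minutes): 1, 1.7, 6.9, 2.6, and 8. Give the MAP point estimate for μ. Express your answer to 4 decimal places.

μ̂_MAP = 0.3817

The Exponential(rate=μ) likelihood is ∝ μ^n e^(−μΣtᵢ). Here n = 5 and Σtᵢ = 1 + 1.7 + 6.9 + 2.6 + 8 = 20.2.
Posterior ∝ μ^5e^(−6μ) · μ^5e^(−20.2μ) = μ^10e^(−26.2μ), i.e. Gamma(11, 26.2).
Mode = (a−1)/b = 10/26.2 ≈ 0.3817.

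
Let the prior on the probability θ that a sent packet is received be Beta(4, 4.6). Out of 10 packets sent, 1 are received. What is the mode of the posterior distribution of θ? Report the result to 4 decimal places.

Prior: Beta(4, 4.6).
Data: 1 success in 10 trials. The binomial likelihood contributes θ(1−θ)^9, so the posterior is Beta(4+1, 4.6+9) = Beta(5, 13.6).
For Beta(a, b) with a, b > 1 the mode is (a−1)/(a+b−2) = 4/16.6 ≈ 0.2410.

θ̂_MAP = 0.2410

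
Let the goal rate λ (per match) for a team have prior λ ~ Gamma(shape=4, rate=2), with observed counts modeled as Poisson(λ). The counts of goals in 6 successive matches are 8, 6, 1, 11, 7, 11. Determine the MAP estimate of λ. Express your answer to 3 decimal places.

λ̂_MAP = 5.875

Σxᵢ = 8+6+1+11+7+11 = 44, with n = 6.
Posterior ∝ λ^3e^(−2λ) · λ^44e^(−6λ) = λ^47e^(−8λ), i.e. Gamma(shape=48, rate=8).
The mode of a Gamma(a, b) with a ≥ 1 (shape–rate) is (a−1)/b = 47/8 ≈ 5.875.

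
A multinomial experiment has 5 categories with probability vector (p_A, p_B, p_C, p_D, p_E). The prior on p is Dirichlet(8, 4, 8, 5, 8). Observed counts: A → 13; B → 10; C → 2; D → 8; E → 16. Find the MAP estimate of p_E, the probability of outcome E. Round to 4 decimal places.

The posterior is Dirichlet(αᵢ + nᵢ) = Dirichlet(21, 14, 10, 13, 24).
For a Dirichlet(a₁,…,a_K) with all aᵢ > 1, the mode has j-th component (aⱼ − 1)/(Σaᵢ − K).
Here Σaᵢ = 82 and K = 5, so p_E = (24 − 1)/(82 − 5) = 23/77 ≈ 0.2987.

MAP estimate of p_E = 0.2987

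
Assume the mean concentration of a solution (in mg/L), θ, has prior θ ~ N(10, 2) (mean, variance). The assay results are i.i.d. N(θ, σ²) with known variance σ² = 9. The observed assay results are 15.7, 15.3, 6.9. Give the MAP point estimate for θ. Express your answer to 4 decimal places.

n = 3; x̄ = (15.7 + 15.3 + 6.9)/3 = 37.9/3 = 379/30 ≈ 12.6333.
For a Normal prior and Normal likelihood with known variance, the posterior is Normal; its mode equals its mean, the precision-weighted average.
Prior precision 1/σ₀² = 1/2 = 0.5; data precision n/σ² = 3/9 = 1/3.
θ̂ = (0.5·10 + (1/3)·(379/30)) / (0.5 + 1/3) = (829/90)/(5/6) = 829/75 ≈ 11.0533.

θ̂_MAP = 11.0533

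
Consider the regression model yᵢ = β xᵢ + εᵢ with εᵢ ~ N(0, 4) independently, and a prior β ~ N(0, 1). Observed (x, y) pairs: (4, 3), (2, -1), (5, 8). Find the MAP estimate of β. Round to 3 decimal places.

β̂_MAP = 1.020

log p(β | y) = −Σ(yᵢ − βxᵢ)²/(2·4) − β²/(2·1) + const.
Setting the derivative to zero: Σxᵢ(yᵢ − βxᵢ)/4 − β/1 = 0, so β = Σxᵢyᵢ / (Σxᵢ² + σ²/τ²).
Σxᵢyᵢ = 4·3 + 2·(-1) + 5·8 = 50; Σxᵢ² = 45; σ²/τ² = 4.
β̂_MAP = 50 / (45 + 4) = 50/49 ≈ 1.020.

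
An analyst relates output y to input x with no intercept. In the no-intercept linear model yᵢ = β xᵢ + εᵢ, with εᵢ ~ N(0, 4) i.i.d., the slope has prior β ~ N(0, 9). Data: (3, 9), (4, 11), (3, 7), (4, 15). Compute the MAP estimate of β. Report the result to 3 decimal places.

log p(β | y) = −Σ(yᵢ − βxᵢ)²/(2·4) − β²/(2·9) + const.
Setting the derivative to zero: Σxᵢ(yᵢ − βxᵢ)/4 − β/9 = 0, so β = Σxᵢyᵢ / (Σxᵢ² + σ²/τ²).
Σxᵢyᵢ = 3·9 + 4·11 + 3·7 + 4·15 = 152; Σxᵢ² = 50; σ²/τ² = 4/9.
β̂_MAP = 152 / (50 + 4/9) = 152/(454/9) = 684/227 ≈ 3.013.

β̂_MAP = 3.013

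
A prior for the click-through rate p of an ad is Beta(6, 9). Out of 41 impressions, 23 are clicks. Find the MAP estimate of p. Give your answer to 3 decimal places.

Prior: Beta(6, 9).
Data: 23 successes in 41 trials. The binomial likelihood contributes p^23(1−p)^18, so the posterior is Beta(6+23, 9+18) = Beta(29, 27).
For Beta(a, b) with a, b > 1 the mode is (a−1)/(a+b−2) = 28/54 ≈ 0.519.

p̂_MAP = 0.519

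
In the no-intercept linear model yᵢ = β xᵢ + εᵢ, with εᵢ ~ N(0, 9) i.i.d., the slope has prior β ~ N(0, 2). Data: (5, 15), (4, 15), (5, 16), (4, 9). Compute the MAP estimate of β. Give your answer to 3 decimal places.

β̂_MAP = 2.902

log p(β | y) = −Σ(yᵢ − βxᵢ)²/(2·9) − β²/(2·2) + const.
Setting the derivative to zero: Σxᵢ(yᵢ − βxᵢ)/9 − β/2 = 0, so β = Σxᵢyᵢ / (Σxᵢ² + σ²/τ²).
Σxᵢyᵢ = 5·15 + 4·15 + 5·16 + 4·9 = 251; Σxᵢ² = 82; σ²/τ² = 4.5.
β̂_MAP = 251 / (82 + 4.5) = 251/86.5 ≈ 2.902.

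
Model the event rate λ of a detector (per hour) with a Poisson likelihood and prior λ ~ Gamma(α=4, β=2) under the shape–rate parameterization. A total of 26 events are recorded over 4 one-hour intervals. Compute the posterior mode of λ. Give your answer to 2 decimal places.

λ̂_MAP = 4.83

Σxᵢ = 26, n = 4.
Posterior ∝ λ^3e^(−2λ) · λ^26e^(−4λ) = λ^29e^(−6λ), i.e. Gamma(shape=30, rate=6).
The mode of a Gamma(a, b) with a ≥ 1 (shape–rate) is (a−1)/b = 29/6 ≈ 4.83.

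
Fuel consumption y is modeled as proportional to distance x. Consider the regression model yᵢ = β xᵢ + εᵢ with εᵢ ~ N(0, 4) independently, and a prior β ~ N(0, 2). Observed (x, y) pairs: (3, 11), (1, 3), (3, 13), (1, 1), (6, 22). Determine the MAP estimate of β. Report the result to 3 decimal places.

β̂_MAP = 3.586

log p(β | y) = −Σ(yᵢ − βxᵢ)²/(2·4) − β²/(2·2) + const.
Setting the derivative to zero: Σxᵢ(yᵢ − βxᵢ)/4 − β/2 = 0, so β = Σxᵢyᵢ / (Σxᵢ² + σ²/τ²).
Σxᵢyᵢ = 3·11 + 1·3 + 3·13 + 1·1 + 6·22 = 208; Σxᵢ² = 56; σ²/τ² = 2.
β̂_MAP = 208 / (56 + 2) = 208/58 ≈ 3.586.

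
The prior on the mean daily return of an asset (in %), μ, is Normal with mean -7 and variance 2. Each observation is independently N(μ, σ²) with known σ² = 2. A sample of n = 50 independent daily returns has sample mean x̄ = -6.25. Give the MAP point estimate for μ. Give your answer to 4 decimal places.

μ̂_MAP = -6.2647

n = 50, x̄ = -6.25.
For a Normal prior and Normal likelihood with known variance, the posterior is Normal; its mode equals its mean, the precision-weighted average.
Prior precision 1/σ₀² = 1/2 = 0.5; data precision n/σ² = 50/2 = 25.
μ̂ = (0.5·(-7) + 25·(-6.25)) / (0.5 + 25) = (-159.75)/25.5 = -213/34 ≈ -6.2647.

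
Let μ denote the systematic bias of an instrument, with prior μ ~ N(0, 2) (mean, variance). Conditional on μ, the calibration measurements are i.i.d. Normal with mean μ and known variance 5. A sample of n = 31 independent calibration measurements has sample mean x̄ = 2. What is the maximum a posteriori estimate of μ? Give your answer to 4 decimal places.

n = 31, x̄ = 2.
For a Normal prior and Normal likelihood with known variance, the posterior is Normal; its mode equals its mean, the precision-weighted average.
Prior precision 1/σ₀² = 1/2 = 0.5; data precision n/σ² = 31/5 = 6.2.
μ̂ = (0.5·0 + 6.2·2) / (0.5 + 6.2) = 12.4/6.7 = 124/67 ≈ 1.8507.

μ̂_MAP = 1.8507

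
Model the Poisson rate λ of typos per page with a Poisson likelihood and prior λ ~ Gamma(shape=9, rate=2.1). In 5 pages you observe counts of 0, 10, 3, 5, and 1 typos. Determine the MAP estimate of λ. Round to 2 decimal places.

Σxᵢ = 0+10+3+5+1 = 19, with n = 5.
Posterior ∝ λ^8e^(−2.1λ) · λ^19e^(−5λ) = λ^27e^(−7.1λ), i.e. Gamma(shape=28, rate=7.1).
The mode of a Gamma(a, b) with a ≥ 1 (shape–rate) is (a−1)/b = 27/7.1 ≈ 3.80.

λ̂_MAP = 3.80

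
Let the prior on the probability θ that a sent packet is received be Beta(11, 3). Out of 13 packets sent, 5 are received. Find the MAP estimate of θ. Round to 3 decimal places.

θ̂_MAP = 0.600

Prior: Beta(11, 3).
Data: 5 successes in 13 trials. The binomial likelihood contributes θ^5(1−θ)^8, so the posterior is Beta(11+5, 3+8) = Beta(16, 11).
For Beta(a, b) with a, b > 1 the mode is (a−1)/(a+b−2) = 15/25 ≈ 0.600.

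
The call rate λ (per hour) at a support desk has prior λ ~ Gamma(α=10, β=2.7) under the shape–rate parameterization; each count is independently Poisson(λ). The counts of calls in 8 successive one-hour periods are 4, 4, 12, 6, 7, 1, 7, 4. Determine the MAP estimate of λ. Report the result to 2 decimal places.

Σxᵢ = 4+4+12+6+7+1+7+4 = 45, with n = 8.
Posterior ∝ λ^9e^(−2.7λ) · λ^45e^(−8λ) = λ^54e^(−10.7λ), i.e. Gamma(shape=55, rate=10.7).
The mode of a Gamma(a, b) with a ≥ 1 (shape–rate) is (a−1)/b = 54/10.7 ≈ 5.05.

λ̂_MAP = 5.05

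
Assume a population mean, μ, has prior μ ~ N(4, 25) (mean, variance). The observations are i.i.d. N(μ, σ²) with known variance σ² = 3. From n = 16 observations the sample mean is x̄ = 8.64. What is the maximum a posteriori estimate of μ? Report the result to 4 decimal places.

n = 16, x̄ = 8.64.
For a Normal prior and Normal likelihood with known variance, the posterior is Normal; its mode equals its mean, the precision-weighted average.
Prior precision 1/σ₀² = 1/25 = 0.04; data precision n/σ² = 16/3.
μ̂ = (0.04·4 + (16/3)·8.64) / (0.04 + 16/3) = 46.24/(403/75) = 3468/403 ≈ 8.6055.

μ̂_MAP = 8.6055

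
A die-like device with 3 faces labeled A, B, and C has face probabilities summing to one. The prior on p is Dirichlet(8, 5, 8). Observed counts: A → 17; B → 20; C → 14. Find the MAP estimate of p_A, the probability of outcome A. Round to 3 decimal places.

The posterior is Dirichlet(αᵢ + nᵢ) = Dirichlet(25, 25, 22).
For a Dirichlet(a₁,…,a_K) with all aᵢ > 1, the mode has j-th component (aⱼ − 1)/(Σaᵢ − K).
Here Σaᵢ = 72 and K = 3, so p_A = (25 − 1)/(72 − 3) = 24/69 ≈ 0.348.

MAP estimate of p_A = 0.348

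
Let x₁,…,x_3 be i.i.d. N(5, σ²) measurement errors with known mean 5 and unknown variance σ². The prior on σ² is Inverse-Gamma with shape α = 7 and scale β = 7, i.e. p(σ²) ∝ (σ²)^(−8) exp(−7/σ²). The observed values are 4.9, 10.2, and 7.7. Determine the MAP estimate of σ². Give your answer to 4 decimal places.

Sum of squared deviations about the known mean: SS = (4.9−5)² + (10.2−5)² + (7.7−5)² = 34.34.
The Normal likelihood contributes (σ²)^(−n/2) exp(−SS/(2σ²)), so the posterior is Inverse-Gamma(α + n/2, β + SS/2) = Inverse-Gamma(8.5, 24.17).
The mode of Inverse-Gamma(a, b) is b/(a+1) = 24.17/9.5 ≈ 2.5442.

σ̂²_MAP = 2.5442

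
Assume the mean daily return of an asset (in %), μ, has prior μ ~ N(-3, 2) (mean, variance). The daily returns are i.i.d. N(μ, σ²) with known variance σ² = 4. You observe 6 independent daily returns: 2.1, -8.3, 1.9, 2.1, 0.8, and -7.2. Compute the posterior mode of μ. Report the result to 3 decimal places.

μ̂_MAP = -1.825

n = 6; x̄ = (2.1 + (-8.3) + 1.9 + 2.1 + 0.8 + (-7.2))/6 = -8.6/6 = -43/30 ≈ -1.4333.
For a Normal prior and Normal likelihood with known variance, the posterior is Normal; its mode equals its mean, the precision-weighted average.
Prior precision 1/σ₀² = 1/2 = 0.5; data precision n/σ² = 6/4 = 1.5.
μ̂ = (0.5·(-3) + 1.5·(-43/30)) / (0.5 + 1.5) = (-3.65)/2 = -1.825.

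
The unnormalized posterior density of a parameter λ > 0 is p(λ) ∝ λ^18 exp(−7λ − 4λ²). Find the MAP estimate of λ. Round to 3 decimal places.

λ̂_MAP = 1.125

ℓ'(λ) = 18/λ − 7 − 8λ. Setting this to zero and multiplying by λ: 8λ² + 7λ − 18 = 0.
λ = (−7 + √(7² + 4·8·18)) / (2·8) = (−7 + √625) / 16 = (−7 + 25)/16 = 9/8.
ℓ''(λ) = −18/λ² − 8 < 0, confirming a maximum.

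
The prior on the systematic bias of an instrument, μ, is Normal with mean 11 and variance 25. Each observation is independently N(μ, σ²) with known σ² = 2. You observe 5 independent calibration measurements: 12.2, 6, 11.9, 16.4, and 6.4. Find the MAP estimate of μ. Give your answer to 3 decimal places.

n = 5; x̄ = (12.2 + 6 + 11.9 + 16.4 + 6.4)/5 = 52.9/5 = 10.58.
For a Normal prior and Normal likelihood with known variance, the posterior is Normal; its mode equals its mean, the precision-weighted average.
Prior precision 1/σ₀² = 1/25 = 0.04; data precision n/σ² = 5/2 = 2.5.
μ̂ = (0.04·11 + 2.5·10.58) / (0.04 + 2.5) = 26.89/2.54 = 2689/254 ≈ 10.587.

μ̂_MAP = 10.587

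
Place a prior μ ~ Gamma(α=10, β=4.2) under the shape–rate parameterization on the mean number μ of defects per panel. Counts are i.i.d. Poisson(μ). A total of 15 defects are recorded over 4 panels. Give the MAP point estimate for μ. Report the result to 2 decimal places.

Σxᵢ = 15, n = 4.
Posterior ∝ μ^9e^(−4.2μ) · μ^15e^(−4μ) = μ^24e^(−8.2μ), i.e. Gamma(shape=25, rate=8.2).
The mode of a Gamma(a, b) with a ≥ 1 (shape–rate) is (a−1)/b = 24/8.2 ≈ 2.93.

μ̂_MAP = 2.93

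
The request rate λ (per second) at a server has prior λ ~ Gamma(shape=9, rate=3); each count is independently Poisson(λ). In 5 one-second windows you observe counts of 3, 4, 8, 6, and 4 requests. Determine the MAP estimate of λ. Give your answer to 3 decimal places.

λ̂_MAP = 4.125

Σxᵢ = 3+4+8+6+4 = 25, with n = 5.
Posterior ∝ λ^8e^(−3λ) · λ^25e^(−5λ) = λ^33e^(−8λ), i.e. Gamma(shape=34, rate=8).
The mode of a Gamma(a, b) with a ≥ 1 (shape–rate) is (a−1)/b = 33/8 ≈ 4.125.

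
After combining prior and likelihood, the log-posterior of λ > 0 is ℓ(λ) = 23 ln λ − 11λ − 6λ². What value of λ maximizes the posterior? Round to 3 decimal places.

ℓ'(λ) = 23/λ − 11 − 12λ. Setting this to zero and multiplying by λ: 12λ² + 11λ − 23 = 0.
λ = (−11 + √(11² + 4·12·23)) / (2·12) = (−11 + √1225) / 24 = (−11 + 35)/24 = 1.
ℓ''(λ) = −23/λ² − 12 < 0, confirming a maximum.

λ̂_MAP = 1.000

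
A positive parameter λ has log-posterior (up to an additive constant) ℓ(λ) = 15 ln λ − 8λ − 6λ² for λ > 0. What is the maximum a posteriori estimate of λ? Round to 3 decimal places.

ℓ'(λ) = 15/λ − 8 − 12λ. Setting this to zero and multiplying by λ: 12λ² + 8λ − 15 = 0.
λ = (−8 + √(8² + 4·12·15)) / (2·12) = (−8 + √784) / 24 = (−8 + 28)/24 = 5/6.
ℓ''(λ) = −15/λ² − 12 < 0, confirming a maximum.

λ̂_MAP = 0.833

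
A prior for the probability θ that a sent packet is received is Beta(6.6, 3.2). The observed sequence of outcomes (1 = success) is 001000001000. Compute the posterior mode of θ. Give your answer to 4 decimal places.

Prior: Beta(6.6, 3.2).
Data: 2 successes in 12 trials (from the sequence). The binomial likelihood contributes θ^2(1−θ)^10, so the posterior is Beta(6.6+2, 3.2+10) = Beta(8.6, 13.2).
For Beta(a, b) with a, b > 1 the mode is (a−1)/(a+b−2) = 7.6/19.8 ≈ 0.3838.

θ̂_MAP = 0.3838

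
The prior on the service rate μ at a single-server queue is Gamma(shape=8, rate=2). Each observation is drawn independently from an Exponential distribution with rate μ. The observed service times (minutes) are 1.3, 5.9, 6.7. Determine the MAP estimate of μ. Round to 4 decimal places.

μ̂_MAP = 0.6289

The Exponential(rate=μ) likelihood is ∝ μ^n e^(−μΣtᵢ). Here n = 3 and Σtᵢ = 1.3 + 5.9 + 6.7 = 13.9.
Posterior ∝ μ^7e^(−2μ) · μ^3e^(−13.9μ) = μ^10e^(−15.9μ), i.e. Gamma(11, 15.9).
Mode = (a−1)/b = 10/15.9 ≈ 0.6289.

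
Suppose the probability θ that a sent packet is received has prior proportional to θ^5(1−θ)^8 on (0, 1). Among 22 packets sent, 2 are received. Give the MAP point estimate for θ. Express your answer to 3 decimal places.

θ̂_MAP = 0.200

The prior density ∝ θ^5(1−θ)^8 is the kernel of Beta(6, 9).
Data: 2 successes in 22 trials. The binomial likelihood contributes θ^2(1−θ)^20, so the posterior is Beta(6+2, 9+20) = Beta(8, 29).
For Beta(a, b) with a, b > 1 the mode is (a−1)/(a+b−2) = 7/35 ≈ 0.200.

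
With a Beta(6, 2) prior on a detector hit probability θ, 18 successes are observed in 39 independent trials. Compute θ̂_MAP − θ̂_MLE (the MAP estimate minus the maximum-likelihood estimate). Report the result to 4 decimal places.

Posterior is Beta(24, 23); MAP = (24−1)/(47−2) = 23/45 ≈ 0.51111.
MLE ignores the prior: θ̂_MLE = k/n = 18/39 ≈ 0.46154.
Difference = 23/45 − 18/39 = 29/585 ≈ 0.0496.

MAP − MLE = 0.0496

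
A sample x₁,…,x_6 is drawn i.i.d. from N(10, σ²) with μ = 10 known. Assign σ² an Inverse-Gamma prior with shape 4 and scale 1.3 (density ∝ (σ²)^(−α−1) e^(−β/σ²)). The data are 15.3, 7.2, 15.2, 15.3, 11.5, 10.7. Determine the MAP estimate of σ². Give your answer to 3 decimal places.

Sum of squared deviations about the known mean: SS = (15.3−10)² + (7.2−10)² + (15.2−10)² + (15.3−10)² + (11.5−10)² + (10.7−10)² = 93.8.
The Normal likelihood contributes (σ²)^(−n/2) exp(−SS/(2σ²)), so the posterior is Inverse-Gamma(α + n/2, β + SS/2) = Inverse-Gamma(7, 48.2).
The mode of Inverse-Gamma(a, b) is b/(a+1) = 48.2/8 ≈ 6.025.

σ̂²_MAP = 6.025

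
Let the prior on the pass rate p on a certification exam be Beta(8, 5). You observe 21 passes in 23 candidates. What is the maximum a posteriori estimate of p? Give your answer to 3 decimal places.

Prior: Beta(8, 5).
Data: 21 successes in 23 trials. The binomial likelihood contributes p^21(1−p)^2, so the posterior is Beta(8+21, 5+2) = Beta(29, 7).
For Beta(a, b) with a, b > 1 the mode is (a−1)/(a+b−2) = 28/34 ≈ 0.824.

p̂_MAP = 0.824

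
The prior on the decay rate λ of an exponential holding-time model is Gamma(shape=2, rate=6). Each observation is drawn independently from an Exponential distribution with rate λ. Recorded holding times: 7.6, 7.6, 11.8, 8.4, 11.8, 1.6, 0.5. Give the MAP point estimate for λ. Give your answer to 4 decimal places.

λ̂_MAP = 0.1447

The Exponential(rate=λ) likelihood is ∝ λ^n e^(−λΣtᵢ). Here n = 7 and Σtᵢ = 7.6 + 7.6 + 11.8 + 8.4 + 11.8 + 1.6 + 0.5 = 49.3.
Posterior ∝ λe^(−6λ) · λ^7e^(−49.3λ) = λ^8e^(−55.3λ), i.e. Gamma(9, 55.3).
Mode = (a−1)/b = 8/55.3 ≈ 0.1447.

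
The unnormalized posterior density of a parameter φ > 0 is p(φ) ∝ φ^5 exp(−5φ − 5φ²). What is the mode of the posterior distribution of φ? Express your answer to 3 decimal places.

ℓ'(φ) = 5/φ − 5 − 10φ. Setting this to zero and multiplying by φ: 10φ² + 5φ − 5 = 0.
φ = (−5 + √(5² + 4·10·5)) / (2·10) = (−5 + √225) / 20 = (−5 + 15)/20 = 1/2.
ℓ''(φ) = −5/φ² − 10 < 0, confirming a maximum.

φ̂_MAP = 0.500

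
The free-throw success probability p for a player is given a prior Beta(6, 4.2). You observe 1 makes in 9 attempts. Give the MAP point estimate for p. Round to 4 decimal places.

p̂_MAP = 0.3488

Prior: Beta(6, 4.2).
Data: 1 success in 9 trials. The binomial likelihood contributes p(1−p)^8, so the posterior is Beta(6+1, 4.2+8) = Beta(7, 12.2).
For Beta(a, b) with a, b > 1 the mode is (a−1)/(a+b−2) = 6/17.2 ≈ 0.3488.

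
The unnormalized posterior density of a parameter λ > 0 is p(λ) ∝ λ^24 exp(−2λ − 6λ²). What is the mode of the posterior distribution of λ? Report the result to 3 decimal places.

ℓ'(λ) = 24/λ − 2 − 12λ. Setting this to zero and multiplying by λ: 12λ² + 2λ − 24 = 0.
λ = (−2 + √(2² + 4·12·24)) / (2·12) = (−2 + √1156) / 24 = (−2 + 34)/24 = 4/3.
ℓ''(λ) = −24/λ² − 12 < 0, confirming a maximum.

λ̂_MAP = 1.333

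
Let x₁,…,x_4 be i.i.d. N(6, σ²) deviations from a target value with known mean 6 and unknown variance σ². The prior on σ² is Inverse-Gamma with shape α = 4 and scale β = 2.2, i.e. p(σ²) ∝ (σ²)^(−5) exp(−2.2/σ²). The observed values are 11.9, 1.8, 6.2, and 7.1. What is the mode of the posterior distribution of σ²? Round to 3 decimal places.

Sum of squared deviations about the known mean: SS = (11.9−6)² + (1.8−6)² + (6.2−6)² + (7.1−6)² = 53.7.
The Normal likelihood contributes (σ²)^(−n/2) exp(−SS/(2σ²)), so the posterior is Inverse-Gamma(α + n/2, β + SS/2) = Inverse-Gamma(6, 29.05).
The mode of Inverse-Gamma(a, b) is b/(a+1) = 29.05/7 ≈ 4.150.

σ̂²_MAP = 4.150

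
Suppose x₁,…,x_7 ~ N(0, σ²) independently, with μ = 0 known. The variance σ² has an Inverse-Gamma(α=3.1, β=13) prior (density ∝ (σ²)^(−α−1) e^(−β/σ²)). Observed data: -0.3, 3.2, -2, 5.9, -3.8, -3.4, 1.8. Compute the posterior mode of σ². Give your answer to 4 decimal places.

Sum of squared deviations about the known mean: SS = (-0.3−0)² + (3.2−0)² + (-2−0)² + (5.9−0)² + (-3.8−0)² + (-3.4−0)² + (1.8−0)² = 78.38.
The Normal likelihood contributes (σ²)^(−n/2) exp(−SS/(2σ²)), so the posterior is Inverse-Gamma(α + n/2, β + SS/2) = Inverse-Gamma(6.6, 52.19).
The mode of Inverse-Gamma(a, b) is b/(a+1) = 52.19/7.6 ≈ 6.8671.

σ̂²_MAP = 6.8671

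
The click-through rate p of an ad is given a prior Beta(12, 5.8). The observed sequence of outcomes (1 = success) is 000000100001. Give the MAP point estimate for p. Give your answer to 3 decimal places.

p̂_MAP = 0.468

Prior: Beta(12, 5.8).
Data: 2 successes in 12 trials (from the sequence). The binomial likelihood contributes p^2(1−p)^10, so the posterior is Beta(12+2, 5.8+10) = Beta(14, 15.8).
For Beta(a, b) with a, b > 1 the mode is (a−1)/(a+b−2) = 13/27.8 ≈ 0.468.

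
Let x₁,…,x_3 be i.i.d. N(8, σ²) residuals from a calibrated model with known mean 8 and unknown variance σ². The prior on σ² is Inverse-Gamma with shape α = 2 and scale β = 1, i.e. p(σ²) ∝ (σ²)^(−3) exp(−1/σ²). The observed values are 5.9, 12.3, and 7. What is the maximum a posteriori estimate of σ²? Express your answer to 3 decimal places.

Sum of squared deviations about the known mean: SS = (5.9−8)² + (12.3−8)² + (7−8)² = 23.9.
The Normal likelihood contributes (σ²)^(−n/2) exp(−SS/(2σ²)), so the posterior is Inverse-Gamma(α + n/2, β + SS/2) = Inverse-Gamma(3.5, 12.95).
The mode of Inverse-Gamma(a, b) is b/(a+1) = 12.95/4.5 ≈ 2.878.

σ̂²_MAP = 2.878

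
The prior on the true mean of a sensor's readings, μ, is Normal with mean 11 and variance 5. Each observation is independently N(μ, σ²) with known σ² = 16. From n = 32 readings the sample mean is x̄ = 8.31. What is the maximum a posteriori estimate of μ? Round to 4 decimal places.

n = 32, x̄ = 8.31.
For a Normal prior and Normal likelihood with known variance, the posterior is Normal; its mode equals its mean, the precision-weighted average.
Prior precision 1/σ₀² = 1/5 = 0.2; data precision n/σ² = 32/16 = 2.
μ̂ = (0.2·11 + 2·8.31) / (0.2 + 2) = 18.82/2.2 = 941/110 ≈ 8.5545.

μ̂_MAP = 8.5545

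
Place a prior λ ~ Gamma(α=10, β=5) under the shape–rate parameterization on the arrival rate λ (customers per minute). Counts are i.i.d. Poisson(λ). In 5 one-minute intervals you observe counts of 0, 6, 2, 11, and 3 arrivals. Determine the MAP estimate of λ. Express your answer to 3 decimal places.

λ̂_MAP = 3.100

Σxᵢ = 0+6+2+11+3 = 22, with n = 5.
Posterior ∝ λ^9e^(−5λ) · λ^22e^(−5λ) = λ^31e^(−10λ), i.e. Gamma(shape=32, rate=10).
The mode of a Gamma(a, b) with a ≥ 1 (shape–rate) is (a−1)/b = 31/10 ≈ 3.100.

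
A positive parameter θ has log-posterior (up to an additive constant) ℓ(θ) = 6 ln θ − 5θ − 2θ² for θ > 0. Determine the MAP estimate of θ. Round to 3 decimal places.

θ̂_MAP = 0.750

ℓ'(θ) = 6/θ − 5 − 4θ. Setting this to zero and multiplying by θ: 4θ² + 5θ − 6 = 0.
θ = (−5 + √(5² + 4·4·6)) / (2·4) = (−5 + √121) / 8 = (−5 + 11)/8 = 3/4.
ℓ''(θ) = −6/θ² − 4 < 0, confirming a maximum.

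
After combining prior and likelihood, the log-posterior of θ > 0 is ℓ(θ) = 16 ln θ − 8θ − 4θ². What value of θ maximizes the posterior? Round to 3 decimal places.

ℓ'(θ) = 16/θ − 8 − 8θ. Setting this to zero and multiplying by θ: 8θ² + 8θ − 16 = 0.
θ = (−8 + √(8² + 4·8·16)) / (2·8) = (−8 + √576) / 16 = (−8 + 24)/16 = 1.
ℓ''(θ) = −16/θ² − 8 < 0, confirming a maximum.

θ̂_MAP = 1.000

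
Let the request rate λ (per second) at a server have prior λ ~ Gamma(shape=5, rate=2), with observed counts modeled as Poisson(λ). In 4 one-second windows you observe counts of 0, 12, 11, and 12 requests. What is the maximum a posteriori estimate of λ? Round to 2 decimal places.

λ̂_MAP = 6.50

Σxᵢ = 0+12+11+12 = 35, with n = 4.
Posterior ∝ λ^4e^(−2λ) · λ^35e^(−4λ) = λ^39e^(−6λ), i.e. Gamma(shape=40, rate=6).
The mode of a Gamma(a, b) with a ≥ 1 (shape–rate) is (a−1)/b = 39/6 ≈ 6.50.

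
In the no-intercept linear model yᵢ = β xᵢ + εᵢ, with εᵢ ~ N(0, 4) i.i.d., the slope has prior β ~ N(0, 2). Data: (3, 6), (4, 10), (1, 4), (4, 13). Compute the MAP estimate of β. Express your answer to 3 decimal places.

β̂_MAP = 2.591

log p(β | y) = −Σ(yᵢ − βxᵢ)²/(2·4) − β²/(2·2) + const.
Setting the derivative to zero: Σxᵢ(yᵢ − βxᵢ)/4 − β/2 = 0, so β = Σxᵢyᵢ / (Σxᵢ² + σ²/τ²).
Σxᵢyᵢ = 3·6 + 4·10 + 1·4 + 4·13 = 114; Σxᵢ² = 42; σ²/τ² = 2.
β̂_MAP = 114 / (42 + 2) = 114/44 ≈ 2.591.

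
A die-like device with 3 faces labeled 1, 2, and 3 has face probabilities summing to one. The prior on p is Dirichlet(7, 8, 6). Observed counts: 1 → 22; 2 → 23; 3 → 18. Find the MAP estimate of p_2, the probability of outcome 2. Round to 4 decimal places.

MAP estimate: 0.3704

The posterior is Dirichlet(αᵢ + nᵢ) = Dirichlet(29, 31, 24).
For a Dirichlet(a₁,…,a_K) with all aᵢ > 1, the mode has j-th component (aⱼ − 1)/(Σaᵢ − K).
Here Σaᵢ = 84 and K = 3, so p_2 = (31 − 1)/(84 − 3) = 30/81 ≈ 0.3704.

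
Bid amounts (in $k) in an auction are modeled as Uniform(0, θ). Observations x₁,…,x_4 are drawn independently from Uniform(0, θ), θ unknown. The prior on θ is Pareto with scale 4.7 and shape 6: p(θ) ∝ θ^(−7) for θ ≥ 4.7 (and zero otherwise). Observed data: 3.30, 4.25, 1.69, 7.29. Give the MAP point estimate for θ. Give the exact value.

θ̂_MAP = 7.29

The Uniform(0, θ) likelihood is θ^(−n) for θ ≥ max(xᵢ), zero otherwise. Here max(xᵢ) = 7.29.
Posterior ∝ θ^(−7) · θ^(−4) = θ^(−11) on θ ≥ max(4.7, 7.29) = 7.29.
This density is strictly decreasing in θ, so the posterior mode lies at the lower boundary of the support.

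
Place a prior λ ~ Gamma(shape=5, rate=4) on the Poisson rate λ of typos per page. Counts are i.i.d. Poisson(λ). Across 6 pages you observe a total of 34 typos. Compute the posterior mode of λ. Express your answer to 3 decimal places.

λ̂_MAP = 3.800

Σxᵢ = 34, n = 6.
Posterior ∝ λ^4e^(−4λ) · λ^34e^(−6λ) = λ^38e^(−10λ), i.e. Gamma(shape=39, rate=10).
The mode of a Gamma(a, b) with a ≥ 1 (shape–rate) is (a−1)/b = 38/10 ≈ 3.800.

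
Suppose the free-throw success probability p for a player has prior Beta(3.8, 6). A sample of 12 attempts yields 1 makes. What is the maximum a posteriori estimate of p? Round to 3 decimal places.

p̂_MAP = 0.192

Prior: Beta(3.8, 6).
Data: 1 success in 12 trials. The binomial likelihood contributes p(1−p)^11, so the posterior is Beta(3.8+1, 6+11) = Beta(4.8, 17).
For Beta(a, b) with a, b > 1 the mode is (a−1)/(a+b−2) = 3.8/19.8 ≈ 0.192.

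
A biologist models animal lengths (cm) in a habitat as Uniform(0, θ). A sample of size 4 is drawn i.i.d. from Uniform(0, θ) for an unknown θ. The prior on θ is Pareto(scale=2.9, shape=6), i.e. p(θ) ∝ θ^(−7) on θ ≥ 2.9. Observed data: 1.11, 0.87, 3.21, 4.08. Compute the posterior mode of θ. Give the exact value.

θ̂_MAP = 4.08

The Uniform(0, θ) likelihood is θ^(−n) for θ ≥ max(xᵢ), zero otherwise. Here max(xᵢ) = 4.08.
Posterior ∝ θ^(−7) · θ^(−4) = θ^(−11) on θ ≥ max(2.9, 4.08) = 4.08.
This density is strictly decreasing in θ, so the posterior mode lies at the lower boundary of the support.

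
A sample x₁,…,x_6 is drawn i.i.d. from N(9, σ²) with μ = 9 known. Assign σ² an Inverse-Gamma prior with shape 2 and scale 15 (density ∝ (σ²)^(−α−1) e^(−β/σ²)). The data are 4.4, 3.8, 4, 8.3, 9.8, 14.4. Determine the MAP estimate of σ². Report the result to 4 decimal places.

σ̂²_MAP = 11.1242

Sum of squared deviations about the known mean: SS = (4.4−9)² + (3.8−9)² + (4−9)² + (8.3−9)² + (9.8−9)² + (14.4−9)² = 103.49.
The Normal likelihood contributes (σ²)^(−n/2) exp(−SS/(2σ²)), so the posterior is Inverse-Gamma(α + n/2, β + SS/2) = Inverse-Gamma(5, 66.745).
The mode of Inverse-Gamma(a, b) is b/(a+1) = 66.745/6 ≈ 11.1242.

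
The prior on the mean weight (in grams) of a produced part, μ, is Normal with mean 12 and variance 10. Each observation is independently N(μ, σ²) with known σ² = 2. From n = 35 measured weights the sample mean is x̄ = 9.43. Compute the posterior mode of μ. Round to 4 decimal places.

μ̂_MAP = 9.4446

n = 35, x̄ = 9.43.
For a Normal prior and Normal likelihood with known variance, the posterior is Normal; its mode equals its mean, the precision-weighted average.
Prior precision 1/σ₀² = 1/10 = 0.1; data precision n/σ² = 35/2 = 17.5.
μ̂ = (0.1·12 + 17.5·9.43) / (0.1 + 17.5) = 166.225/17.6 = 6649/704 ≈ 9.4446.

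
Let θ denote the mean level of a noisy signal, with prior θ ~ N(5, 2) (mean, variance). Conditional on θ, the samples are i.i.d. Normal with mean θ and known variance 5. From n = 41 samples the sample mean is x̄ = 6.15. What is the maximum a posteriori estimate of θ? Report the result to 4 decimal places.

θ̂_MAP = 6.0839

n = 41, x̄ = 6.15.
For a Normal prior and Normal likelihood with known variance, the posterior is Normal; its mode equals its mean, the precision-weighted average.
Prior precision 1/σ₀² = 1/2 = 0.5; data precision n/σ² = 41/5 = 8.2.
θ̂ = (0.5·5 + 8.2·6.15) / (0.5 + 8.2) = 52.93/8.7 = 5293/870 ≈ 6.0839.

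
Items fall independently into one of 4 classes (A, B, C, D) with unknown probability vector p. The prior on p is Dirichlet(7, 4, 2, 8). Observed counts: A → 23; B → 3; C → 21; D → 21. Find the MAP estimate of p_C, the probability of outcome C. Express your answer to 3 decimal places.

MAP estimate of p_C = 0.259

The posterior is Dirichlet(αᵢ + nᵢ) = Dirichlet(30, 7, 23, 29).
For a Dirichlet(a₁,…,a_K) with all aᵢ > 1, the mode has j-th component (aⱼ − 1)/(Σaᵢ − K).
Here Σaᵢ = 89 and K = 4, so p_C = (23 − 1)/(89 − 4) = 22/85 ≈ 0.259.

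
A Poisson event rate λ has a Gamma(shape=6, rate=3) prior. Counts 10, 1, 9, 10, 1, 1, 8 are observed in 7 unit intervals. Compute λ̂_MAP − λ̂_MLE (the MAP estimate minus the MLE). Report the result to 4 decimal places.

MAP − MLE = -1.2143

Σxᵢ = 40. Posterior is Gamma(46, 10); MAP = (46−1)/10 = 45/10 ≈ 4.50000.
MLE = x̄ = 40/7 ≈ 5.71429.
Difference = 45/10 − 40/7 = -17/14 ≈ -1.2143.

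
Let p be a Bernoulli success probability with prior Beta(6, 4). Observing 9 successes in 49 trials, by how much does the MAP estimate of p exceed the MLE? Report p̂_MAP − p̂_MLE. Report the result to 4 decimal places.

MAP − MLE = 0.0619

Posterior is Beta(15, 44); MAP = (15−1)/(59−2) = 14/57 ≈ 0.24561.
MLE ignores the prior: p̂_MLE = k/n = 9/49 ≈ 0.18367.
Difference = 14/57 − 9/49 = 173/2793 ≈ 0.0619.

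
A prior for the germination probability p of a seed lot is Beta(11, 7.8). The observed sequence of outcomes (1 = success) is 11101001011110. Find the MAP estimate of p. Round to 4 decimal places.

Prior: Beta(11, 7.8).
Data: 9 successes in 14 trials (from the sequence). The binomial likelihood contributes p^9(1−p)^5, so the posterior is Beta(11+9, 7.8+5) = Beta(20, 12.8).
For Beta(a, b) with a, b > 1 the mode is (a−1)/(a+b−2) = 19/30.8 ≈ 0.6169.

p̂_MAP = 0.6169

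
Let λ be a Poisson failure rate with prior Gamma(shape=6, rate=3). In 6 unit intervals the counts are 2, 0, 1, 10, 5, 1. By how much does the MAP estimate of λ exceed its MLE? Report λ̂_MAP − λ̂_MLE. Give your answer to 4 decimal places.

Σxᵢ = 19. Posterior is Gamma(25, 9); MAP = (25−1)/9 = 24/9 ≈ 2.66667.
MLE = x̄ = 19/6 ≈ 3.16667.
Difference = 24/9 − 19/6 = -1/2 ≈ -0.5000.

MAP − MLE = -0.5000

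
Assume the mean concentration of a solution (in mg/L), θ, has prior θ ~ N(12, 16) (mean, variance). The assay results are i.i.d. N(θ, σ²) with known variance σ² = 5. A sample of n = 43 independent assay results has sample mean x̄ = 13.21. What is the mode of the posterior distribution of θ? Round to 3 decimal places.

θ̂_MAP = 13.201

n = 43, x̄ = 13.21.
For a Normal prior and Normal likelihood with known variance, the posterior is Normal; its mode equals its mean, the precision-weighted average.
Prior precision 1/σ₀² = 1/16 = 0.0625; data precision n/σ² = 43/5 = 8.6.
θ̂ = (0.0625·12 + 8.6·13.21) / (0.0625 + 8.6) = 114.356/8.6625 = 20792/1575 ≈ 13.201.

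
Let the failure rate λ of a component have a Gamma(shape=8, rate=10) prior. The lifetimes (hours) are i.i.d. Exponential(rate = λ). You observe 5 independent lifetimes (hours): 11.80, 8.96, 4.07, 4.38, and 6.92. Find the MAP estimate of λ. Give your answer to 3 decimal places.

The Exponential(rate=λ) likelihood is ∝ λ^n e^(−λΣtᵢ). Here n = 5 and Σtᵢ = 11.80 + 8.96 + 4.07 + 4.38 + 6.92 = 36.13.
Posterior ∝ λ^7e^(−10λ) · λ^5e^(−36.13λ) = λ^12e^(−46.13λ), i.e. Gamma(13, 46.13).
Mode = (a−1)/b = 12/46.13 ≈ 0.260.

λ̂_MAP = 0.260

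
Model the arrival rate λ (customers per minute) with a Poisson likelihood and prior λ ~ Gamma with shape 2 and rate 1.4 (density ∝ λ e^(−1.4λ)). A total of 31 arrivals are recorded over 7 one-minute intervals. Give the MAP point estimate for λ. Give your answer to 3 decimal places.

Σxᵢ = 31, n = 7.
Posterior ∝ λe^(−1.4λ) · λ^31e^(−7λ) = λ^32e^(−8.4λ), i.e. Gamma(shape=33, rate=8.4).
The mode of a Gamma(a, b) with a ≥ 1 (shape–rate) is (a−1)/b = 32/8.4 ≈ 3.810.

λ̂_MAP = 3.810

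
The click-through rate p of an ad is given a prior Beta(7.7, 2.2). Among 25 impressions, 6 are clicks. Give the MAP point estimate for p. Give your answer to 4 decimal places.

p̂_MAP = 0.3860

Prior: Beta(7.7, 2.2).
Data: 6 successes in 25 trials. The binomial likelihood contributes p^6(1−p)^19, so the posterior is Beta(7.7+6, 2.2+19) = Beta(13.7, 21.2).
For Beta(a, b) with a, b > 1 the mode is (a−1)/(a+b−2) = 12.7/32.9 ≈ 0.3860.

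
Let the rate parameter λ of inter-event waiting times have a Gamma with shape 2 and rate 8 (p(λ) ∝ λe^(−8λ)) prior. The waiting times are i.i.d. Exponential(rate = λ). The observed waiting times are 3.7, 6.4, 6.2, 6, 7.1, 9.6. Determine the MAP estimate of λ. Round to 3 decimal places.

λ̂_MAP = 0.149

The Exponential(rate=λ) likelihood is ∝ λ^n e^(−λΣtᵢ). Here n = 6 and Σtᵢ = 3.7 + 6.4 + 6.2 + 6 + 7.1 + 9.6 = 39.
Posterior ∝ λe^(−8λ) · λ^6e^(−39λ) = λ^7e^(−47λ), i.e. Gamma(8, 47).
Mode = (a−1)/b = 7/47 ≈ 0.149.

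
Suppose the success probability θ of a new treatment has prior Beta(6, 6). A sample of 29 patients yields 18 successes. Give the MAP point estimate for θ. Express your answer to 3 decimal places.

Prior: Beta(6, 6).
Data: 18 successes in 29 trials. The binomial likelihood contributes θ^18(1−θ)^11, so the posterior is Beta(6+18, 6+11) = Beta(24, 17).
For Beta(a, b) with a, b > 1 the mode is (a−1)/(a+b−2) = 23/39 ≈ 0.590.

θ̂_MAP = 0.590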